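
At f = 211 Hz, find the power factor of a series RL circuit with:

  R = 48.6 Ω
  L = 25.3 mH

Step 1 — Angular frequency: ω = 2π·f = 2π·211 = 1326 rad/s.
Step 2 — Component impedances:
  R: Z = R = 48.6 Ω
  L: Z = jωL = j·1326·0.0253 = 0 + j33.54 Ω
Step 3 — Series combination: Z_total = R + L = 48.6 + j33.54 Ω = 59.05∠34.6° Ω.
Step 4 — Power factor: PF = cos(φ) = Re(Z)/|Z| = 48.6/59.05 = 0.823.
Step 5 — Type: Im(Z) = 33.54 ⇒ lagging (phase φ = 34.6°).

PF = 0.823 (lagging, φ = 34.6°)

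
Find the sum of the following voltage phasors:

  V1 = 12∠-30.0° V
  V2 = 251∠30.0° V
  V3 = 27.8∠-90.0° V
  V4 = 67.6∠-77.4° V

Step 1 — Convert each phasor to rectangular form:
  V1 = 12·(cos(-30.0°) + j·sin(-30.0°)) = 10.39 - j6 V
  V2 = 251·(cos(30.0°) + j·sin(30.0°)) = 217.4 + j125.5 V
  V3 = 27.8·(cos(-90.0°) + j·sin(-90.0°)) = 0 - j27.8 V
  V4 = 67.6·(cos(-77.4°) + j·sin(-77.4°)) = 14.75 - j65.97 V
Step 2 — Sum components: V_total = 242.5 + j25.73 V.
Step 3 — Convert to polar: |V_total| = 243.9 V, ∠V_total = 6.1°.

V_total = 243.9∠6.1° V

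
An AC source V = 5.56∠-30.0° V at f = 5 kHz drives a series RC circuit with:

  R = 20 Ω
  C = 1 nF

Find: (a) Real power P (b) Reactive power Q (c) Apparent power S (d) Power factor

Step 1 — Angular frequency: ω = 2π·f = 2π·5000 = 3.142e+04 rad/s.
Step 2 — Component impedances:
  R: Z = R = 20 Ω
  C: Z = 1/(jωC) = -j/(ω·C) = 0 - j3.183e+04 Ω
Step 3 — Series combination: Z_total = R + C = 20 - j3.183e+04 Ω = 3.183e+04∠-90.0° Ω.
Step 4 — Source phasor: V = 5.56∠-30.0° V = 4.815 - j2.78 V.
Step 5 — Current: I = V / Z = 8.743e-05 + j0.0001512 A = 0.0001747∠60.0° A.
Step 6 — Complex power: S = V·I* = 6.102e-07 - j0.0009712 VA.
Step 7 — Real power: P = Re(S) = 6.102e-07 W.
Step 8 — Reactive power: Q = Im(S) = -0.0009712 VAR.
Step 9 — Apparent power: |S| = 0.0009712 VA.
Step 10 — Power factor: PF = P/|S| = 0.0006283 (leading).

(a) P = 6.102e-07 W  (b) Q = -0.0009712 VAR  (c) S = 0.0009712 VA  (d) PF = 0.0006283 (leading)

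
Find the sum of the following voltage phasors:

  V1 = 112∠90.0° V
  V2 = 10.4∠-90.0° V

Step 1 — Convert each phasor to rectangular form:
  V1 = 112·(cos(90.0°) + j·sin(90.0°)) = 0 + j112 V
  V2 = 10.4·(cos(-90.0°) + j·sin(-90.0°)) = 0 - j10.4 V
Step 2 — Sum components: V_total = 0 + j101.6 V.
Step 3 — Convert to polar: |V_total| = 101.6 V, ∠V_total = 90.0°.

V_total = 101.6∠90.0° V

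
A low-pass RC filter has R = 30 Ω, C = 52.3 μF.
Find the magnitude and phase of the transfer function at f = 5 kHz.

Step 1 — Angular frequency: ω = 2π·5000 = 3.142e+04 rad/s.
Step 2 — Transfer function: H(jω) = 1/(1 + jωRC).
Step 3 — Denominator: 1 + jωRC = 1 + j·3.142e+04·30·5.23e-05 = 1 + j49.29.
Step 4 — H = 0.0004114 - j0.02028.
Step 5 — Magnitude: |H| = 0.02028 (-33.9 dB); phase: φ = -88.8°.

|H| = 0.02028 (-33.9 dB), φ = -88.8°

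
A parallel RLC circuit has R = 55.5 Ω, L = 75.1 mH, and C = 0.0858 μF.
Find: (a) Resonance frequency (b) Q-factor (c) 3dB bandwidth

Step 1 — Resonance: ω₀ = 1/√(LC) = 1/√(0.0751·8.58e-08) = 1.246e+04 rad/s.
Step 2 — f₀ = ω₀/(2π) = 1983 Hz.
Step 3 — Parallel Q: Q = R/(ω₀L) = 55.5/(1.246e+04·0.0751) = 0.05932.
Step 4 — Bandwidth: Δω = ω₀/Q = 2.1e+05 rad/s; BW = Δω/(2π) = 3.342e+04 Hz.

(a) f₀ = 1983 Hz  (b) Q = 0.05932  (c) BW = 3.342e+04 Hz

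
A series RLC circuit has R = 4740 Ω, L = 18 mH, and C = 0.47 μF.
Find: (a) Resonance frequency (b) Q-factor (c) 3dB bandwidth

Step 1 — Resonance condition Im(Z)=0 gives ω₀ = 1/√(LC).
Step 2 — ω₀ = 1/√(0.018·4.7e-07) = 1.087e+04 rad/s.
Step 3 — f₀ = ω₀/(2π) = 1730 Hz.
Step 4 — Series Q: Q = ω₀L/R = 1.087e+04·0.018/4740 = 0.04129.
Step 5 — 3dB bandwidth: Δω = ω₀/Q = 2.633e+05 rad/s; BW = Δω/(2π) = 4.191e+04 Hz.

(a) f₀ = 1730 Hz  (b) Q = 0.04129  (c) BW = 4.191e+04 Hz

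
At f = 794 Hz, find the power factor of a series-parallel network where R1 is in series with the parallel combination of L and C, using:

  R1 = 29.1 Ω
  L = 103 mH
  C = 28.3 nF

Step 1 — Angular frequency: ω = 2π·f = 2π·794 = 4989 rad/s.
Step 2 — Component impedances:
  R1: Z = R = 29.1 Ω
  L: Z = jωL = j·4989·0.103 = 0 + j513.9 Ω
  C: Z = 1/(jωC) = -j/(ω·C) = 0 - j7083 Ω
Step 3 — Parallel branch: L || C = 1/(1/L + 1/C) = 0 + j554 Ω.
Step 4 — Series with R1: Z_total = R1 + (L || C) = 29.1 + j554 Ω = 554.8∠87.0° Ω.
Step 5 — Power factor: PF = cos(φ) = Re(Z)/|Z| = 29.1/554.8 = 0.05245.
Step 6 — Type: Im(Z) = 554 ⇒ lagging (phase φ = 87.0°).

PF = 0.05245 (lagging, φ = 87.0°)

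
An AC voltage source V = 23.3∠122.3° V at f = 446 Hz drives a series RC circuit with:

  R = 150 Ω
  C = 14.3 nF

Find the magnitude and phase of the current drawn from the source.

Step 1 — Angular frequency: ω = 2π·f = 2π·446 = 2802 rad/s.
Step 2 — Component impedances:
  R: Z = R = 150 Ω
  C: Z = 1/(jωC) = -j/(ω·C) = 0 - j2.495e+04 Ω
Step 3 — Series combination: Z_total = R + C = 150 - j2.495e+04 Ω = 2.495e+04∠-89.7° Ω.
Step 4 — Source phasor: V = 23.3∠122.3° V = -12.45 + j19.69 V.
Step 5 — Ohm's law: I = V / Z_total = (-12.45 + j19.69) / (150 - j2.495e+04) = -0.0007922 - j0.0004942 A.
Step 6 — Convert to polar: |I| = 0.0009337 A, ∠I = -148.0°.

I = 0.0009337∠-148.0° A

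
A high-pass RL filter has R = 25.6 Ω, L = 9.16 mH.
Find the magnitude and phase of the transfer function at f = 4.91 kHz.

Step 1 — Angular frequency: ω = 2π·4910 = 3.085e+04 rad/s.
Step 2 — Transfer function: H(jω) = jωL/(R + jωL).
Step 3 — Numerator jωL = j·282.6; denominator R + jωL = 25.6 + j282.6.
Step 4 — H = 0.9919 + j0.08985.
Step 5 — Magnitude: |H| = 0.9959 (-0.0 dB); phase: φ = 5.2°.

|H| = 0.9959 (-0.0 dB), φ = 5.2°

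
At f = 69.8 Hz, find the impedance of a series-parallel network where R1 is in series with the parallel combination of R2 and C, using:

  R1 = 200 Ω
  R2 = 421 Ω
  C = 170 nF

Step 1 — Angular frequency: ω = 2π·f = 2π·69.8 = 438.6 rad/s.
Step 2 — Component impedances:
  R1: Z = R = 200 Ω
  R2: Z = R = 421 Ω
  C: Z = 1/(jωC) = -j/(ω·C) = 0 - j1.341e+04 Ω
Step 3 — Parallel branch: R2 || C = 1/(1/R2 + 1/C) = 420.6 - j13.2 Ω.
Step 4 — Series with R1: Z_total = R1 + (R2 || C) = 620.6 - j13.2 Ω = 620.7∠-1.2° Ω.

Z = 620.6 - j13.2 Ω = 620.7∠-1.2° Ω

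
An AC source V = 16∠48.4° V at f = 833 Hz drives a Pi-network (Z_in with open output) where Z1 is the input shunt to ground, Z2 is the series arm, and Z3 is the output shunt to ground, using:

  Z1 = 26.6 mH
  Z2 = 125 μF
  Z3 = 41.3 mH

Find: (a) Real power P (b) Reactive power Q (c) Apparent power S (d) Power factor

Step 1 — Angular frequency: ω = 2π·f = 2π·833 = 5234 rad/s.
Step 2 — Component impedances:
  Z1: Z = jωL = j·5234·0.0266 = 0 + j139.2 Ω
  Z2: Z = 1/(jωC) = -j/(ω·C) = 0 - j1.528 Ω
  Z3: Z = jωL = j·5234·0.0413 = 0 + j216.2 Ω
Step 3 — With open output, the series arm Z2 and the output shunt Z3 appear in series to ground: Z2 + Z3 = 0 + j214.6 Ω.
Step 4 — Parallel with input shunt Z1: Z_in = Z1 || (Z2 + Z3) = 0 + j84.45 Ω = 84.45∠90.0° Ω.
Step 5 — Source phasor: V = 16∠48.4° V = 10.62 + j11.96 V.
Step 6 — Current: I = V / Z = 0.1417 - j0.1258 A = 0.1895∠-41.6° A.
Step 7 — Complex power: S = V·I* = 0 + j3.032 VA.
Step 8 — Real power: P = Re(S) = 0 W.
Step 9 — Reactive power: Q = Im(S) = 3.032 VAR.
Step 10 — Apparent power: |S| = 3.032 VA.
Step 11 — Power factor: PF = P/|S| = 0 (lagging).

(a) P = 0 W  (b) Q = 3.032 VAR  (c) S = 3.032 VA  (d) PF = 0 (lagging)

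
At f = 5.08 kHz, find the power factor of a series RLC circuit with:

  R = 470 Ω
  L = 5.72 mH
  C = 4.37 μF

Step 1 — Angular frequency: ω = 2π·f = 2π·5080 = 3.192e+04 rad/s.
Step 2 — Component impedances:
  R: Z = R = 470 Ω
  L: Z = jωL = j·3.192e+04·0.00572 = 0 + j182.6 Ω
  C: Z = 1/(jωC) = -j/(ω·C) = 0 - j7.169 Ω
Step 3 — Series combination: Z_total = R + L + C = 470 + j175.4 Ω = 501.7∠20.5° Ω.
Step 4 — Power factor: PF = cos(φ) = Re(Z)/|Z| = 470/501.66 = 0.9369.
Step 5 — Type: Im(Z) = 175.4 ⇒ lagging (phase φ = 20.5°).

PF = 0.9369 (lagging, φ = 20.5°)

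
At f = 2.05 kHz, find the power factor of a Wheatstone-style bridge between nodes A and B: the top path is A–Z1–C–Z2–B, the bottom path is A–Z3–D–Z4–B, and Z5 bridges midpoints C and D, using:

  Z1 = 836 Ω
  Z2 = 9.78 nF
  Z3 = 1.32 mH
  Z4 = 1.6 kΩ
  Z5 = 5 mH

Step 1 — Angular frequency: ω = 2π·f = 2π·2050 = 1.288e+04 rad/s.
Step 2 — Component impedances:
  Z1: Z = R = 836 Ω
  Z2: Z = 1/(jωC) = -j/(ω·C) = 0 - j7938 Ω
  Z3: Z = jωL = j·1.288e+04·0.00132 = 0 + j17 Ω
  Z4: Z = R = 1600 Ω
  Z5: Z = jωL = j·1.288e+04·0.005 = 0 + j64.4 Ω
Step 3 — Bridge requires nodal analysis (the Z5 bridge couples midpoints C and D, so the two paths cannot be reduced to a simple series/parallel combination). Setting node B to ground and injecting 1 A at node A, the 3-node admittance system at A, C, D solves to V_A = Z_AB = 1537 - j294.7 Ω = 1565∠-10.9° Ω.
Step 4 — Power factor: PF = cos(φ) = Re(Z)/|Z| = 1537/1565 = 0.9821.
Step 5 — Type: Im(Z) = -294.7 ⇒ leading (phase φ = -10.9°).

PF = 0.9821 (leading, φ = -10.9°)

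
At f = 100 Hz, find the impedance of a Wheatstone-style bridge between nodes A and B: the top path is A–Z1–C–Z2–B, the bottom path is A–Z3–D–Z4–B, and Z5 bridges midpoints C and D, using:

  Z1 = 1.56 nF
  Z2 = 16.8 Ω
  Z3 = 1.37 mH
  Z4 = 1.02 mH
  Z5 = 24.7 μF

Step 1 — Angular frequency: ω = 2π·f = 2π·100 = 628.3 rad/s.
Step 2 — Component impedances:
  Z1: Z = 1/(jωC) = -j/(ω·C) = 0 - j1.02e+06 Ω
  Z2: Z = R = 16.8 Ω
  Z3: Z = jωL = j·628.3·0.00137 = 0 + j0.8608 Ω
  Z4: Z = jωL = j·628.3·0.00102 = 0 + j0.6409 Ω
  Z5: Z = 1/(jωC) = -j/(ω·C) = 0 - j64.44 Ω
Step 3 — Bridge requires nodal analysis (the Z5 bridge couples midpoints C and D, so the two paths cannot be reduced to a simple series/parallel combination). Setting node B to ground and injecting 1 A at node A, the 3-node admittance system at A, C, D solves to V_A = Z_AB = 0.001586 + j1.508 Ω = 1.508∠89.9° Ω.

Z = 0.001586 + j1.508 Ω = 1.508∠89.9° Ω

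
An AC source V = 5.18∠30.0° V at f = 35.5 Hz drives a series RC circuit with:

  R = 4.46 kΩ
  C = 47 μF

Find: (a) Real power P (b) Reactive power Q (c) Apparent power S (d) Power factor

Step 1 — Angular frequency: ω = 2π·f = 2π·35.5 = 223.1 rad/s.
Step 2 — Component impedances:
  R: Z = R = 4460 Ω
  C: Z = 1/(jωC) = -j/(ω·C) = 0 - j95.39 Ω
Step 3 — Series combination: Z_total = R + C = 4460 - j95.39 Ω = 4461∠-1.2° Ω.
Step 4 — Source phasor: V = 5.18∠30.0° V = 4.486 + j2.59 V.
Step 5 — Current: I = V / Z = 0.000993 + j0.000602 A = 0.001161∠31.2° A.
Step 6 — Complex power: S = V·I* = 0.006013 - j0.0001286 VA.
Step 7 — Real power: P = Re(S) = 0.006013 W.
Step 8 — Reactive power: Q = Im(S) = -0.0001286 VAR.
Step 9 — Apparent power: |S| = 0.006015 VA.
Step 10 — Power factor: PF = P/|S| = 0.9998 (leading).

(a) P = 0.006013 W  (b) Q = -0.0001286 VAR  (c) S = 0.006015 VA  (d) PF = 0.9998 (leading)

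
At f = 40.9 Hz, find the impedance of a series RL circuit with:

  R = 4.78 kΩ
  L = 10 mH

Step 1 — Angular frequency: ω = 2π·f = 2π·40.9 = 257 rad/s.
Step 2 — Component impedances:
  R: Z = R = 4780 Ω
  L: Z = jωL = j·257·0.01 = 0 + j2.57 Ω
Step 3 — Series combination: Z_total = R + L = 4780 + j2.57 Ω = 4780∠0.0° Ω.

Z = 4780 + j2.57 Ω = 4780∠0.0° Ω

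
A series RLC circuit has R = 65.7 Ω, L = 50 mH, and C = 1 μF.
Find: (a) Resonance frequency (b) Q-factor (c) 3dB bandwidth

Step 1 — Resonance: ω₀ = 1/√(LC) = 1/√(0.05·1e-06) = 4472 rad/s.
Step 2 — f₀ = ω₀/(2π) = 711.8 Hz.
Step 3 — Series Q: Q = ω₀L/R = 4472·0.05/65.7 = 3.403.
Step 4 — Bandwidth: Δω = ω₀/Q = 1314 rad/s; BW = Δω/(2π) = 209.1 Hz.

(a) f₀ = 711.8 Hz  (b) Q = 3.403  (c) BW = 209.1 Hz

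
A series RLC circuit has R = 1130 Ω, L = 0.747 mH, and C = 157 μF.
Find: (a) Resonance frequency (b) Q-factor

Step 1 — Resonance condition Im(Z)=0 gives ω₀ = 1/√(LC).
Step 2 — ω₀ = 1/√(0.000747·0.000157) = 2920 rad/s.
Step 3 — f₀ = ω₀/(2π) = 464.7 Hz.
Step 4 — Series Q: Q = ω₀L/R = 2920·0.000747/1130 = 0.00193.

(a) f₀ = 464.7 Hz  (b) Q = 0.00193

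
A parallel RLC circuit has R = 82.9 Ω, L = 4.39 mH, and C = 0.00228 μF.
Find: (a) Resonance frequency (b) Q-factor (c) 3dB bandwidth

Step 1 — Resonance: ω₀ = 1/√(LC) = 1/√(0.00439·2.28e-09) = 3.161e+05 rad/s.
Step 2 — f₀ = ω₀/(2π) = 5.031e+04 Hz.
Step 3 — Parallel Q: Q = R/(ω₀L) = 82.9/(3.161e+05·0.00439) = 0.05974.
Step 4 — Bandwidth: Δω = ω₀/Q = 5.291e+06 rad/s; BW = Δω/(2π) = 8.42e+05 Hz.

(a) f₀ = 5.031e+04 Hz  (b) Q = 0.05974  (c) BW = 8.42e+05 Hz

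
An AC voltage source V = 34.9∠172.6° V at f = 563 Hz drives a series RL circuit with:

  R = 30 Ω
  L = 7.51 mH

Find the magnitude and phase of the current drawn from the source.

Step 1 — Angular frequency: ω = 2π·f = 2π·563 = 3537 rad/s.
Step 2 — Component impedances:
  R: Z = R = 30 Ω
  L: Z = jωL = j·3537·0.00751 = 0 + j26.57 Ω
Step 3 — Series combination: Z_total = R + L = 30 + j26.57 Ω = 40.07∠41.5° Ω.
Step 4 — Source phasor: V = 34.9∠172.6° V = -34.61 + j4.495 V.
Step 5 — Ohm's law: I = V / Z_total = (-34.61 + j4.495) / (30 + j26.57) = -0.5722 + j0.6566 A.
Step 6 — Convert to polar: |I| = 0.8709 A, ∠I = 131.1°.

I = 0.8709∠131.1° A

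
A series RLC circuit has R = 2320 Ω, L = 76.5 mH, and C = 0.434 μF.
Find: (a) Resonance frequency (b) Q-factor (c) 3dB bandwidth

Step 1 — Resonance: ω₀ = 1/√(LC) = 1/√(0.0765·4.34e-07) = 5488 rad/s.
Step 2 — f₀ = ω₀/(2π) = 873.5 Hz.
Step 3 — Series Q: Q = ω₀L/R = 5488·0.0765/2320 = 0.181.
Step 4 — Bandwidth: Δω = ω₀/Q = 3.033e+04 rad/s; BW = Δω/(2π) = 4827 Hz.

(a) f₀ = 873.5 Hz  (b) Q = 0.181  (c) BW = 4827 Hz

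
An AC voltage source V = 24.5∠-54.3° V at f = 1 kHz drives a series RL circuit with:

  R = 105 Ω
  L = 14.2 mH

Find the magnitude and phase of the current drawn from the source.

Step 1 — Angular frequency: ω = 2π·f = 2π·1000 = 6283 rad/s.
Step 2 — Component impedances:
  R: Z = R = 105 Ω
  L: Z = jωL = j·6283·0.0142 = 0 + j89.22 Ω
Step 3 — Series combination: Z_total = R + L = 105 + j89.22 Ω = 137.8∠40.4° Ω.
Step 4 — Source phasor: V = 24.5∠-54.3° V = 14.3 - j19.9 V.
Step 5 — Ohm's law: I = V / Z_total = (14.3 - j19.9) / (105 + j89.22) = -0.01443 - j0.1772 A.
Step 6 — Convert to polar: |I| = 0.1778 A, ∠I = -94.7°.

I = 0.1778∠-94.7° A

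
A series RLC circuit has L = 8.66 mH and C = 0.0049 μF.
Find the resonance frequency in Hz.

Step 1 — Resonance condition Im(Z)=0 gives ω₀ = 1/√(LC).
Step 2 — ω₀ = 1/√(0.00866·4.9e-09) = 1.535e+05 rad/s.
Step 3 — f₀ = ω₀/(2π) = 2.443e+04 Hz.

f₀ = 2.443e+04 Hz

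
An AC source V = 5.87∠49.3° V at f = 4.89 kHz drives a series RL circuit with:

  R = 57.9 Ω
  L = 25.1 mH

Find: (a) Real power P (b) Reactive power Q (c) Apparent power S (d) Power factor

Step 1 — Angular frequency: ω = 2π·f = 2π·4890 = 3.072e+04 rad/s.
Step 2 — Component impedances:
  R: Z = R = 57.9 Ω
  L: Z = jωL = j·3.072e+04·0.0251 = 0 + j771.2 Ω
Step 3 — Series combination: Z_total = R + L = 57.9 + j771.2 Ω = 773.4∠85.7° Ω.
Step 4 — Source phasor: V = 5.87∠49.3° V = 3.828 + j4.45 V.
Step 5 — Current: I = V / Z = 0.006109 - j0.004505 A = 0.00759∠-36.4° A.
Step 6 — Complex power: S = V·I* = 0.003336 + j0.04443 VA.
Step 7 — Real power: P = Re(S) = 0.003336 W.
Step 8 — Reactive power: Q = Im(S) = 0.04443 VAR.
Step 9 — Apparent power: |S| = 0.04455 VA.
Step 10 — Power factor: PF = P/|S| = 0.07487 (lagging).

(a) P = 0.003336 W  (b) Q = 0.04443 VAR  (c) S = 0.04455 VA  (d) PF = 0.07487 (lagging)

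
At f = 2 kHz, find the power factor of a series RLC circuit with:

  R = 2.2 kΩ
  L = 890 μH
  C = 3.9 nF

Step 1 — Angular frequency: ω = 2π·f = 2π·2000 = 1.257e+04 rad/s.
Step 2 — Component impedances:
  R: Z = R = 2200 Ω
  L: Z = jωL = j·1.257e+04·0.00089 = 0 + j11.18 Ω
  C: Z = 1/(jωC) = -j/(ω·C) = 0 - j2.04e+04 Ω
Step 3 — Series combination: Z_total = R + L + C = 2200 - j2.039e+04 Ω = 2.051e+04∠-83.8° Ω.
Step 4 — Power factor: PF = cos(φ) = Re(Z)/|Z| = 2200/2.051e+04 = 0.1073.
Step 5 — Type: Im(Z) = -2.039e+04 ⇒ leading (phase φ = -83.8°).

PF = 0.1073 (leading, φ = -83.8°)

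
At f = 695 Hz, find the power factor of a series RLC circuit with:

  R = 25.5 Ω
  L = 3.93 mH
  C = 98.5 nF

Step 1 — Angular frequency: ω = 2π·f = 2π·695 = 4367 rad/s.
Step 2 — Component impedances:
  R: Z = R = 25.5 Ω
  L: Z = jωL = j·4367·0.00393 = 0 + j17.16 Ω
  C: Z = 1/(jωC) = -j/(ω·C) = 0 - j2325 Ω
Step 3 — Series combination: Z_total = R + L + C = 25.5 - j2308 Ω = 2308∠-89.4° Ω.
Step 4 — Power factor: PF = cos(φ) = Re(Z)/|Z| = 25.5/2308 = 0.01105.
Step 5 — Type: Im(Z) = -2308 ⇒ leading (phase φ = -89.4°).

PF = 0.01105 (leading, φ = -89.4°)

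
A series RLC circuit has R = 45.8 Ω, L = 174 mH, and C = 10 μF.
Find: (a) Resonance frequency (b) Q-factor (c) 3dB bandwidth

Step 1 — Resonance: ω₀ = 1/√(LC) = 1/√(0.174·1e-05) = 758.1 rad/s.
Step 2 — f₀ = ω₀/(2π) = 120.7 Hz.
Step 3 — Series Q: Q = ω₀L/R = 758.1·0.174/45.8 = 2.88.
Step 4 — Bandwidth: Δω = ω₀/Q = 263.2 rad/s; BW = Δω/(2π) = 41.89 Hz.

(a) f₀ = 120.7 Hz  (b) Q = 2.88  (c) BW = 41.89 Hz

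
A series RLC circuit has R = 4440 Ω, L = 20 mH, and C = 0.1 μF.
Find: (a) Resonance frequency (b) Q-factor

Step 1 — Resonance condition Im(Z)=0 gives ω₀ = 1/√(LC).
Step 2 — ω₀ = 1/√(0.02·1e-07) = 2.236e+04 rad/s.
Step 3 — f₀ = ω₀/(2π) = 3559 Hz.
Step 4 — Series Q: Q = ω₀L/R = 2.236e+04·0.02/4440 = 0.1007.

(a) f₀ = 3559 Hz  (b) Q = 0.1007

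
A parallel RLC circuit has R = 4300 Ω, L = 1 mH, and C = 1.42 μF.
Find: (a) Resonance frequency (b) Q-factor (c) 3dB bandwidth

Step 1 — Resonance: ω₀ = 1/√(LC) = 1/√(0.001·1.42e-06) = 2.654e+04 rad/s.
Step 2 — f₀ = ω₀/(2π) = 4224 Hz.
Step 3 — Parallel Q: Q = R/(ω₀L) = 4300/(2.654e+04·0.001) = 162.
Step 4 — Bandwidth: Δω = ω₀/Q = 163.8 rad/s; BW = Δω/(2π) = 26.07 Hz.

(a) f₀ = 4224 Hz  (b) Q = 162  (c) BW = 26.07 Hz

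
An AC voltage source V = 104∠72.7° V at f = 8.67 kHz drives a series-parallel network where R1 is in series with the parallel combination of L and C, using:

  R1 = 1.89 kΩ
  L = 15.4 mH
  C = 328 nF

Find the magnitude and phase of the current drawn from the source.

Step 1 — Angular frequency: ω = 2π·f = 2π·8670 = 5.448e+04 rad/s.
Step 2 — Component impedances:
  R1: Z = R = 1890 Ω
  L: Z = jωL = j·5.448e+04·0.0154 = 0 + j838.9 Ω
  C: Z = 1/(jωC) = -j/(ω·C) = 0 - j55.97 Ω
Step 3 — Parallel branch: L || C = 1/(1/L + 1/C) = 0 - j59.97 Ω.
Step 4 — Series with R1: Z_total = R1 + (L || C) = 1890 - j59.97 Ω = 1891∠-1.8° Ω.
Step 5 — Source phasor: V = 104∠72.7° V = 30.93 + j99.3 V.
Step 6 — Ohm's law: I = V / Z_total = (30.93 + j99.3) / (1890 - j59.97) = 0.01468 + j0.053 A.
Step 7 — Convert to polar: |I| = 0.055 A, ∠I = 74.5°.

I = 0.055∠74.5° A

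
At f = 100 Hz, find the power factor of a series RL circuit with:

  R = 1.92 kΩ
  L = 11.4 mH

Step 1 — Angular frequency: ω = 2π·f = 2π·100 = 628.3 rad/s.
Step 2 — Component impedances:
  R: Z = R = 1920 Ω
  L: Z = jωL = j·628.3·0.0114 = 0 + j7.163 Ω
Step 3 — Series combination: Z_total = R + L = 1920 + j7.163 Ω = 1920∠0.2° Ω.
Step 4 — Power factor: PF = cos(φ) = Re(Z)/|Z| = 1920/1920 = 1.
Step 5 — Type: Im(Z) = 7.163 ⇒ lagging (phase φ = 0.2°).

PF = 1 (lagging, φ = 0.2°)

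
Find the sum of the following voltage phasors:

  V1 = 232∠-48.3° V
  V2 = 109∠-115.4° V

Step 1 — Convert each phasor to rectangular form:
  V1 = 232·(cos(-48.3°) + j·sin(-48.3°)) = 154.3 - j173.2 V
  V2 = 109·(cos(-115.4°) + j·sin(-115.4°)) = -46.75 - j98.46 V
Step 2 — Sum components: V_total = 107.6 - j271.7 V.
Step 3 — Convert to polar: |V_total| = 292.2 V, ∠V_total = -68.4°.

V_total = 292.2∠-68.4° V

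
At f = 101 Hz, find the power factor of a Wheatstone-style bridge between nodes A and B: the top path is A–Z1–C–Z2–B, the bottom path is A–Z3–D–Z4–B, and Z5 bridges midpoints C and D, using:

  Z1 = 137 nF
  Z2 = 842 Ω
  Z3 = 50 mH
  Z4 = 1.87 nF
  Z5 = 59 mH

Step 1 — Angular frequency: ω = 2π·f = 2π·101 = 634.6 rad/s.
Step 2 — Component impedances:
  Z1: Z = 1/(jωC) = -j/(ω·C) = 0 - j1.15e+04 Ω
  Z2: Z = R = 842 Ω
  Z3: Z = jωL = j·634.6·0.05 = 0 + j31.73 Ω
  Z4: Z = 1/(jωC) = -j/(ω·C) = 0 - j8.427e+05 Ω
  Z5: Z = jωL = j·634.6·0.059 = 0 + j37.44 Ω
Step 3 — Bridge requires nodal analysis (the Z5 bridge couples midpoints C and D, so the two paths cannot be reduced to a simple series/parallel combination). Setting node B to ground and injecting 1 A at node A, the 3-node admittance system at A, C, D solves to V_A = Z_AB = 842.1 + j68.75 Ω = 844.9∠4.7° Ω.
Step 4 — Power factor: PF = cos(φ) = Re(Z)/|Z| = 842.1/844.9 = 0.9967.
Step 5 — Type: Im(Z) = 68.75 ⇒ lagging (phase φ = 4.7°).

PF = 0.9967 (lagging, φ = 4.7°)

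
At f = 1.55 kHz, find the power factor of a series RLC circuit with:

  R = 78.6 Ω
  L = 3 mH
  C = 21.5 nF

Step 1 — Angular frequency: ω = 2π·f = 2π·1550 = 9739 rad/s.
Step 2 — Component impedances:
  R: Z = R = 78.6 Ω
  L: Z = jωL = j·9739·0.003 = 0 + j29.22 Ω
  C: Z = 1/(jωC) = -j/(ω·C) = 0 - j4776 Ω
Step 3 — Series combination: Z_total = R + L + C = 78.6 - j4747 Ω = 4747∠-89.1° Ω.
Step 4 — Power factor: PF = cos(φ) = Re(Z)/|Z| = 78.6/4747 = 0.01656.
Step 5 — Type: Im(Z) = -4747 ⇒ leading (phase φ = -89.1°).

PF = 0.01656 (leading, φ = -89.1°)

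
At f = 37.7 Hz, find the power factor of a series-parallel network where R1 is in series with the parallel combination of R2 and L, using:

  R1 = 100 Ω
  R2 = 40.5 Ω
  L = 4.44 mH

Step 1 — Angular frequency: ω = 2π·f = 2π·37.7 = 236.9 rad/s.
Step 2 — Component impedances:
  R1: Z = R = 100 Ω
  R2: Z = R = 40.5 Ω
  L: Z = jωL = j·236.9·0.00444 = 0 + j1.052 Ω
Step 3 — Parallel branch: R2 || L = 1/(1/R2 + 1/L) = 0.02729 + j1.051 Ω.
Step 4 — Series with R1: Z_total = R1 + (R2 || L) = 100 + j1.051 Ω = 100∠0.6° Ω.
Step 5 — Power factor: PF = cos(φ) = Re(Z)/|Z| = 100.027/100.033 = 0.9999.
Step 6 — Type: Im(Z) = 1.051 ⇒ lagging (phase φ = 0.6°).

PF = 0.9999 (lagging, φ = 0.6°)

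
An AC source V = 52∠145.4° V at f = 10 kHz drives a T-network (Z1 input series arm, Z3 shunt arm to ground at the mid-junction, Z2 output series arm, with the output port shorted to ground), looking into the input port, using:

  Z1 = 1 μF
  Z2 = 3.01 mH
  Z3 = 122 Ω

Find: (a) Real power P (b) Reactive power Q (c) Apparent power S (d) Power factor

Step 1 — Angular frequency: ω = 2π·f = 2π·1e+04 = 6.283e+04 rad/s.
Step 2 — Component impedances:
  Z1: Z = 1/(jωC) = -j/(ω·C) = 0 - j15.92 Ω
  Z2: Z = jωL = j·6.283e+04·0.00301 = 0 + j189.1 Ω
  Z3: Z = R = 122 Ω
Step 3 — With the output port shorted to ground, the output series arm Z2 runs from the junction to ground; the shunt arm Z3 also runs from the junction to ground. They appear in parallel: Z3 || Z2 = 86.15 + j55.57 Ω.
Step 4 — Series with input arm Z1: Z_in = Z1 + (Z3 || Z2) = 86.15 + j39.66 Ω = 94.84∠24.7° Ω.
Step 5 — Source phasor: V = 52∠145.4° V = -42.8 + j29.53 V.
Step 6 — Current: I = V / Z = -0.2798 + j0.4715 A = 0.5483∠120.7° A.
Step 7 — Complex power: S = V·I* = 25.9 + j11.92 VA.
Step 8 — Real power: P = Re(S) = 25.9 W.
Step 9 — Reactive power: Q = Im(S) = 11.92 VAR.
Step 10 — Apparent power: |S| = 28.51 VA.
Step 11 — Power factor: PF = P/|S| = 0.9084 (lagging).

(a) P = 25.9 W  (b) Q = 11.92 VAR  (c) S = 28.51 VA  (d) PF = 0.9084 (lagging)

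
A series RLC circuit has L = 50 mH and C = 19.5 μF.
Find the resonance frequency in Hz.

Step 1 — Resonance condition Im(Z)=0 gives ω₀ = 1/√(LC).
Step 2 — ω₀ = 1/√(0.05·1.95e-05) = 1013 rad/s.
Step 3 — f₀ = ω₀/(2π) = 161.2 Hz.

f₀ = 161.2 Hz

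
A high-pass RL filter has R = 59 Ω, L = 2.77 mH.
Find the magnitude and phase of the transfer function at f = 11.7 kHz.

Step 1 — Angular frequency: ω = 2π·1.17e+04 = 7.351e+04 rad/s.
Step 2 — Transfer function: H(jω) = jωL/(R + jωL).
Step 3 — Numerator jωL = j·203.6; denominator R + jωL = 59 + j203.6.
Step 4 — H = 0.9226 + j0.2673.
Step 5 — Magnitude: |H| = 0.9605 (-0.4 dB); phase: φ = 16.2°.

|H| = 0.9605 (-0.4 dB), φ = 16.2°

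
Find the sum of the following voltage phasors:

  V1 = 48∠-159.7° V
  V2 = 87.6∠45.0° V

Step 1 — Convert each phasor to rectangular form:
  V1 = 48·(cos(-159.7°) + j·sin(-159.7°)) = -45.02 - j16.65 V
  V2 = 87.6·(cos(45.0°) + j·sin(45.0°)) = 61.94 + j61.94 V
Step 2 — Sum components: V_total = 16.92 + j45.29 V.
Step 3 — Convert to polar: |V_total| = 48.35 V, ∠V_total = 69.5°.

V_total = 48.35∠69.5° V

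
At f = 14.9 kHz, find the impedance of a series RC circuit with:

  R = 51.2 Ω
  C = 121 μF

Step 1 — Angular frequency: ω = 2π·f = 2π·1.49e+04 = 9.362e+04 rad/s.
Step 2 — Component impedances:
  R: Z = R = 51.2 Ω
  C: Z = 1/(jωC) = -j/(ω·C) = 0 - j0.08828 Ω
Step 3 — Series combination: Z_total = R + C = 51.2 - j0.08828 Ω = 51.2∠-0.1° Ω.

Z = 51.2 - j0.08828 Ω = 51.2∠-0.1° Ω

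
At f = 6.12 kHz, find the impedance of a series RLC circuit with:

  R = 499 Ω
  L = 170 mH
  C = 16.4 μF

Step 1 — Angular frequency: ω = 2π·f = 2π·6120 = 3.845e+04 rad/s.
Step 2 — Component impedances:
  R: Z = R = 499 Ω
  L: Z = jωL = j·3.845e+04·0.17 = 0 + j6537 Ω
  C: Z = 1/(jωC) = -j/(ω·C) = 0 - j1.586 Ω
Step 3 — Series combination: Z_total = R + L + C = 499 + j6535 Ω = 6554∠85.6° Ω.

Z = 499 + j6535 Ω = 6554∠85.6° Ω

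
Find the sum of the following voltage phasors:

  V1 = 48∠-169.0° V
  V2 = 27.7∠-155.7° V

Step 1 — Convert each phasor to rectangular form:
  V1 = 48·(cos(-169.0°) + j·sin(-169.0°)) = -47.12 - j9.159 V
  V2 = 27.7·(cos(-155.7°) + j·sin(-155.7°)) = -25.25 - j11.4 V
Step 2 — Sum components: V_total = -72.36 - j20.56 V.
Step 3 — Convert to polar: |V_total| = 75.23 V, ∠V_total = -164.1°.

V_total = 75.23∠-164.1° V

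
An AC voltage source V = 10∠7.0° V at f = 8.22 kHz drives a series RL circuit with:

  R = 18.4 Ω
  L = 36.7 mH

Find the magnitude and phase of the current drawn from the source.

Step 1 — Angular frequency: ω = 2π·f = 2π·8220 = 5.165e+04 rad/s.
Step 2 — Component impedances:
  R: Z = R = 18.4 Ω
  L: Z = jωL = j·5.165e+04·0.0367 = 0 + j1895 Ω
Step 3 — Series combination: Z_total = R + L = 18.4 + j1895 Ω = 1896∠89.4° Ω.
Step 4 — Source phasor: V = 10∠7.0° V = 9.925 + j1.219 V.
Step 5 — Ohm's law: I = V / Z_total = (9.925 + j1.219) / (18.4 + j1895) = 0.0006937 - j0.00523 A.
Step 6 — Convert to polar: |I| = 0.005275 A, ∠I = -82.4°.

I = 0.005275∠-82.4° A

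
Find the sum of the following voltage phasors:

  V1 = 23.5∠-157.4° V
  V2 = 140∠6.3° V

Step 1 — Convert each phasor to rectangular form:
  V1 = 23.5·(cos(-157.4°) + j·sin(-157.4°)) = -21.7 - j9.031 V
  V2 = 140·(cos(6.3°) + j·sin(6.3°)) = 139.2 + j15.36 V
Step 2 — Sum components: V_total = 117.5 + j6.332 V.
Step 3 — Convert to polar: |V_total| = 117.6 V, ∠V_total = 3.1°.

V_total = 117.6∠3.1° V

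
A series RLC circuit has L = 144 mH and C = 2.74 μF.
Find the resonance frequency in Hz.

Step 1 — Resonance condition Im(Z)=0 gives ω₀ = 1/√(LC).
Step 2 — ω₀ = 1/√(0.144·2.74e-06) = 1592 rad/s.
Step 3 — f₀ = ω₀/(2π) = 253.4 Hz.

f₀ = 253.4 Hz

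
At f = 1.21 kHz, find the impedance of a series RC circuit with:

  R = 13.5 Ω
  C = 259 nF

Step 1 — Angular frequency: ω = 2π·f = 2π·1210 = 7603 rad/s.
Step 2 — Component impedances:
  R: Z = R = 13.5 Ω
  C: Z = 1/(jωC) = -j/(ω·C) = 0 - j507.8 Ω
Step 3 — Series combination: Z_total = R + C = 13.5 - j507.8 Ω = 508∠-88.5° Ω.

Z = 13.5 - j507.8 Ω = 508∠-88.5° Ω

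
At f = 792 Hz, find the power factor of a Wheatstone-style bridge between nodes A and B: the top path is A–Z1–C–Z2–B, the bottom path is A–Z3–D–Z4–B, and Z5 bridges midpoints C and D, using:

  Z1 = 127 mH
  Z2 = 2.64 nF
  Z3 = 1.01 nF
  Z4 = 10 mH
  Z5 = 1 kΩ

Step 1 — Angular frequency: ω = 2π·f = 2π·792 = 4976 rad/s.
Step 2 — Component impedances:
  Z1: Z = jωL = j·4976·0.127 = 0 + j632 Ω
  Z2: Z = 1/(jωC) = -j/(ω·C) = 0 - j7.612e+04 Ω
  Z3: Z = 1/(jωC) = -j/(ω·C) = 0 - j1.99e+05 Ω
  Z4: Z = jωL = j·4976·0.01 = 0 + j49.76 Ω
  Z5: Z = R = 1000 Ω
Step 3 — Bridge requires nodal analysis (the Z5 bridge couples midpoints C and D, so the two paths cannot be reduced to a simple series/parallel combination). Setting node B to ground and injecting 1 A at node A, the 3-node admittance system at A, C, D solves to V_A = Z_AB = 1007 + j665.5 Ω = 1207∠33.4° Ω.
Step 4 — Power factor: PF = cos(φ) = Re(Z)/|Z| = 1007.4/1207.3 = 0.8344.
Step 5 — Type: Im(Z) = 665.5 ⇒ lagging (phase φ = 33.4°).

PF = 0.8344 (lagging, φ = 33.4°)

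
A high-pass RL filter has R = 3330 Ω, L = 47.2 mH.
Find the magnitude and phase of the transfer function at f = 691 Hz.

Step 1 — Angular frequency: ω = 2π·691 = 4342 rad/s.
Step 2 — Transfer function: H(jω) = jωL/(R + jωL).
Step 3 — Numerator jωL = j·204.9; denominator R + jωL = 3330 + j204.9.
Step 4 — H = 0.003773 + j0.06131.
Step 5 — Magnitude: |H| = 0.06142 (-24.2 dB); phase: φ = 86.5°.

|H| = 0.06142 (-24.2 dB), φ = 86.5°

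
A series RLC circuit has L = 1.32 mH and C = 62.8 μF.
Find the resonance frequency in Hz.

Step 1 — Resonance condition Im(Z)=0 gives ω₀ = 1/√(LC).
Step 2 — ω₀ = 1/√(0.00132·6.28e-05) = 3473 rad/s.
Step 3 — f₀ = ω₀/(2π) = 552.8 Hz.

f₀ = 552.8 Hz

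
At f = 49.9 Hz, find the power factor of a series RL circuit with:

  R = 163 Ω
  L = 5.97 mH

Step 1 — Angular frequency: ω = 2π·f = 2π·49.9 = 313.5 rad/s.
Step 2 — Component impedances:
  R: Z = R = 163 Ω
  L: Z = jωL = j·313.5·0.00597 = 0 + j1.872 Ω
Step 3 — Series combination: Z_total = R + L = 163 + j1.872 Ω = 163∠0.7° Ω.
Step 4 — Power factor: PF = cos(φ) = Re(Z)/|Z| = 163/163.01 = 0.9999.
Step 5 — Type: Im(Z) = 1.872 ⇒ lagging (phase φ = 0.7°).

PF = 0.9999 (lagging, φ = 0.7°)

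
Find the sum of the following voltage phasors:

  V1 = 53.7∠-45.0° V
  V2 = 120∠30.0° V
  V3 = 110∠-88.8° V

Step 1 — Convert each phasor to rectangular form:
  V1 = 53.7·(cos(-45.0°) + j·sin(-45.0°)) = 37.97 - j37.97 V
  V2 = 120·(cos(30.0°) + j·sin(30.0°)) = 103.9 + j60 V
  V3 = 110·(cos(-88.8°) + j·sin(-88.8°)) = 2.304 - j110 V
Step 2 — Sum components: V_total = 144.2 - j87.95 V.
Step 3 — Convert to polar: |V_total| = 168.9 V, ∠V_total = -31.4°.

V_total = 168.9∠-31.4° V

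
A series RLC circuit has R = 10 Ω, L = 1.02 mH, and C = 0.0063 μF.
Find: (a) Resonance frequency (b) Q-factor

Step 1 — Resonance condition Im(Z)=0 gives ω₀ = 1/√(LC).
Step 2 — ω₀ = 1/√(0.00102·6.3e-09) = 3.945e+05 rad/s.
Step 3 — f₀ = ω₀/(2π) = 6.278e+04 Hz.
Step 4 — Series Q: Q = ω₀L/R = 3.945e+05·0.00102/10 = 40.24.

(a) f₀ = 6.278e+04 Hz  (b) Q = 40.24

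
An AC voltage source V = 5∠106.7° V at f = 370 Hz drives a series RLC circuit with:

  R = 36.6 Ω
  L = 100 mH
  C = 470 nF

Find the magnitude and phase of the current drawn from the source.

Step 1 — Angular frequency: ω = 2π·f = 2π·370 = 2325 rad/s.
Step 2 — Component impedances:
  R: Z = R = 36.6 Ω
  L: Z = jωL = j·2325·0.1 = 0 + j232.5 Ω
  C: Z = 1/(jωC) = -j/(ω·C) = 0 - j915.2 Ω
Step 3 — Series combination: Z_total = R + L + C = 36.6 - j682.7 Ω = 683.7∠-86.9° Ω.
Step 4 — Source phasor: V = 5∠106.7° V = -1.437 + j4.789 V.
Step 5 — Ohm's law: I = V / Z_total = (-1.437 + j4.789) / (36.6 - j682.7) = -0.007107 - j0.001723 A.
Step 6 — Convert to polar: |I| = 0.007313 A, ∠I = -166.4°.

I = 0.007313∠-166.4° A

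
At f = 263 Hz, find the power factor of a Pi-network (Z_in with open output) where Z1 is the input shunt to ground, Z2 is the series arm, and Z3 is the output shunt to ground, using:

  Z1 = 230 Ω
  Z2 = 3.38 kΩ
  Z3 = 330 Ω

Step 1 — Angular frequency: ω = 2π·f = 2π·263 = 1652 rad/s.
Step 2 — Component impedances:
  Z1: Z = R = 230 Ω
  Z2: Z = R = 3380 Ω
  Z3: Z = R = 330 Ω
Step 3 — With open output, the series arm Z2 and the output shunt Z3 appear in series to ground: Z2 + Z3 = 3710 Ω.
Step 4 — Parallel with input shunt Z1: Z_in = Z1 || (Z2 + Z3) = 216.6 Ω = 216.6∠0.0° Ω.
Step 5 — Power factor: PF = cos(φ) = Re(Z)/|Z| = 216.6/216.6 = 1.
Step 6 — Type: Im(Z) = 0 ⇒ unity (phase φ = 0.0°).

PF = 1 (unity, φ = 0.0°)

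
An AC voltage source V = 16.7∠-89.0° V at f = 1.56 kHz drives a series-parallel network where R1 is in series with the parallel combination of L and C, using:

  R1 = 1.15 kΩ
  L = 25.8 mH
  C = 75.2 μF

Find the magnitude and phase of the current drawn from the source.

Step 1 — Angular frequency: ω = 2π·f = 2π·1560 = 9802 rad/s.
Step 2 — Component impedances:
  R1: Z = R = 1150 Ω
  L: Z = jωL = j·9802·0.0258 = 0 + j252.9 Ω
  C: Z = 1/(jωC) = -j/(ω·C) = 0 - j1.357 Ω
Step 3 — Parallel branch: L || C = 1/(1/L + 1/C) = 0 - j1.364 Ω.
Step 4 — Series with R1: Z_total = R1 + (L || C) = 1150 - j1.364 Ω = 1150∠-0.1° Ω.
Step 5 — Source phasor: V = 16.7∠-89.0° V = 0.2915 - j16.7 V.
Step 6 — Ohm's law: I = V / Z_total = (0.2915 - j16.7) / (1150 - j1.364) = 0.0002707 - j0.01452 A.
Step 7 — Convert to polar: |I| = 0.01452 A, ∠I = -88.9°.

I = 0.01452∠-88.9° A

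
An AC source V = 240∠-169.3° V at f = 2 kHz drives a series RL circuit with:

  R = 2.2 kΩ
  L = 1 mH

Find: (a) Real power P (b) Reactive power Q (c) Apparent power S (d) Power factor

Step 1 — Angular frequency: ω = 2π·f = 2π·2000 = 1.257e+04 rad/s.
Step 2 — Component impedances:
  R: Z = R = 2200 Ω
  L: Z = jωL = j·1.257e+04·0.001 = 0 + j12.57 Ω
Step 3 — Series combination: Z_total = R + L = 2200 + j12.57 Ω = 2200∠0.3° Ω.
Step 4 — Source phasor: V = 240∠-169.3° V = -235.8 - j44.56 V.
Step 5 — Current: I = V / Z = -0.1073 - j0.01964 A = 0.1091∠-169.6° A.
Step 6 — Complex power: S = V·I* = 26.18 + j0.1495 VA.
Step 7 — Real power: P = Re(S) = 26.18 W.
Step 8 — Reactive power: Q = Im(S) = 0.1495 VAR.
Step 9 — Apparent power: |S| = 26.18 VA.
Step 10 — Power factor: PF = P/|S| = 1 (lagging).

(a) P = 26.18 W  (b) Q = 0.1495 VAR  (c) S = 26.18 VA  (d) PF = 1 (lagging)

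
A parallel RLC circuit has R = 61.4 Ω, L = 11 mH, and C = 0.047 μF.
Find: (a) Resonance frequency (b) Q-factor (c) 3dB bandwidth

Step 1 — Resonance: ω₀ = 1/√(LC) = 1/√(0.011·4.7e-08) = 4.398e+04 rad/s.
Step 2 — f₀ = ω₀/(2π) = 7000 Hz.
Step 3 — Parallel Q: Q = R/(ω₀L) = 61.4/(4.398e+04·0.011) = 0.1269.
Step 4 — Bandwidth: Δω = ω₀/Q = 3.465e+05 rad/s; BW = Δω/(2π) = 5.515e+04 Hz.

(a) f₀ = 7000 Hz  (b) Q = 0.1269  (c) BW = 5.515e+04 Hz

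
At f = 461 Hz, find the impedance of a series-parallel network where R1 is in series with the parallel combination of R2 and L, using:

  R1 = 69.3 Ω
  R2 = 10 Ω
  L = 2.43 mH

Step 1 — Angular frequency: ω = 2π·f = 2π·461 = 2897 rad/s.
Step 2 — Component impedances:
  R1: Z = R = 69.3 Ω
  R2: Z = R = 10 Ω
  L: Z = jωL = j·2897·0.00243 = 0 + j7.039 Ω
Step 3 — Parallel branch: R2 || L = 1/(1/R2 + 1/L) = 3.313 + j4.707 Ω.
Step 4 — Series with R1: Z_total = R1 + (R2 || L) = 72.61 + j4.707 Ω = 72.77∠3.7° Ω.

Z = 72.61 + j4.707 Ω = 72.77∠3.7° Ω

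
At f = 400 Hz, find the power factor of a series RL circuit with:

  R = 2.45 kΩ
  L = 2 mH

Step 1 — Angular frequency: ω = 2π·f = 2π·400 = 2513 rad/s.
Step 2 — Component impedances:
  R: Z = R = 2450 Ω
  L: Z = jωL = j·2513·0.002 = 0 + j5.027 Ω
Step 3 — Series combination: Z_total = R + L = 2450 + j5.027 Ω = 2450∠0.1° Ω.
Step 4 — Power factor: PF = cos(φ) = Re(Z)/|Z| = 2450/2450 = 1.
Step 5 — Type: Im(Z) = 5.027 ⇒ lagging (phase φ = 0.1°).

PF = 1 (lagging, φ = 0.1°)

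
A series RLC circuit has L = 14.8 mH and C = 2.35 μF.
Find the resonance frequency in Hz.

Step 1 — Resonance condition Im(Z)=0 gives ω₀ = 1/√(LC).
Step 2 — ω₀ = 1/√(0.0148·2.35e-06) = 5362 rad/s.
Step 3 — f₀ = ω₀/(2π) = 853.4 Hz.

f₀ = 853.4 Hz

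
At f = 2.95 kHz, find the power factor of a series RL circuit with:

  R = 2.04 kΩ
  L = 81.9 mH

Step 1 — Angular frequency: ω = 2π·f = 2π·2950 = 1.854e+04 rad/s.
Step 2 — Component impedances:
  R: Z = R = 2040 Ω
  L: Z = jωL = j·1.854e+04·0.0819 = 0 + j1518 Ω
Step 3 — Series combination: Z_total = R + L = 2040 + j1518 Ω = 2543∠36.7° Ω.
Step 4 — Power factor: PF = cos(φ) = Re(Z)/|Z| = 2040/2542.8 = 0.8023.
Step 5 — Type: Im(Z) = 1518 ⇒ lagging (phase φ = 36.7°).

PF = 0.8023 (lagging, φ = 36.7°)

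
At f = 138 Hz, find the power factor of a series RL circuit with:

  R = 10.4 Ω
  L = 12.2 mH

Step 1 — Angular frequency: ω = 2π·f = 2π·138 = 867.1 rad/s.
Step 2 — Component impedances:
  R: Z = R = 10.4 Ω
  L: Z = jωL = j·867.1·0.0122 = 0 + j10.58 Ω
Step 3 — Series combination: Z_total = R + L = 10.4 + j10.58 Ω = 14.83∠45.5° Ω.
Step 4 — Power factor: PF = cos(φ) = Re(Z)/|Z| = 10.4/14.834 = 0.7011.
Step 5 — Type: Im(Z) = 10.58 ⇒ lagging (phase φ = 45.5°).

PF = 0.7011 (lagging, φ = 45.5°)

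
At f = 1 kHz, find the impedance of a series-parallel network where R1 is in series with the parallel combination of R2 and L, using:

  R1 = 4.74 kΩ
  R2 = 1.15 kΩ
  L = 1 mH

Step 1 — Angular frequency: ω = 2π·f = 2π·1000 = 6283 rad/s.
Step 2 — Component impedances:
  R1: Z = R = 4740 Ω
  R2: Z = R = 1150 Ω
  L: Z = jωL = j·6283·0.001 = 0 + j6.283 Ω
Step 3 — Parallel branch: R2 || L = 1/(1/R2 + 1/L) = 0.03433 + j6.283 Ω.
Step 4 — Series with R1: Z_total = R1 + (R2 || L) = 4740 + j6.283 Ω = 4740∠0.1° Ω.

Z = 4740 + j6.283 Ω = 4740∠0.1° Ω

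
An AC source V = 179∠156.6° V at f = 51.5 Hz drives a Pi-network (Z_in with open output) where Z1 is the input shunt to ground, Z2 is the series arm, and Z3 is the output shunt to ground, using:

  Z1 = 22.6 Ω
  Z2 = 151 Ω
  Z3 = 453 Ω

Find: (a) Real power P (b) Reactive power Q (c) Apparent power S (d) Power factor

Step 1 — Angular frequency: ω = 2π·f = 2π·51.5 = 323.6 rad/s.
Step 2 — Component impedances:
  Z1: Z = R = 22.6 Ω
  Z2: Z = R = 151 Ω
  Z3: Z = R = 453 Ω
Step 3 — With open output, the series arm Z2 and the output shunt Z3 appear in series to ground: Z2 + Z3 = 604 Ω.
Step 4 — Parallel with input shunt Z1: Z_in = Z1 || (Z2 + Z3) = 21.78 Ω = 21.78∠0.0° Ω.
Step 5 — Source phasor: V = 179∠156.6° V = -164.3 + j71.09 V.
Step 6 — Current: I = V / Z = -7.541 + j3.263 A = 8.217∠156.6° A.
Step 7 — Complex power: S = V·I* = 1471 VA.
Step 8 — Real power: P = Re(S) = 1471 W.
Step 9 — Reactive power: Q = Im(S) = 0 VAR.
Step 10 — Apparent power: |S| = 1471 VA.
Step 11 — Power factor: PF = P/|S| = 1 (unity).

(a) P = 1471 W  (b) Q = 0 VAR  (c) S = 1471 VA  (d) PF = 1 (unity)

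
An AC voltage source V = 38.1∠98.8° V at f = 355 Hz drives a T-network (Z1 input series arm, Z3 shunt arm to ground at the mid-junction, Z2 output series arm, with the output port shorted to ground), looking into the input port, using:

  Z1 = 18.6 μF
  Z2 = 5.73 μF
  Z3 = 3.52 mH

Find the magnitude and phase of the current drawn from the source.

Step 1 — Angular frequency: ω = 2π·f = 2π·355 = 2231 rad/s.
Step 2 — Component impedances:
  Z1: Z = 1/(jωC) = -j/(ω·C) = 0 - j24.1 Ω
  Z2: Z = 1/(jωC) = -j/(ω·C) = 0 - j78.24 Ω
  Z3: Z = jωL = j·2231·0.00352 = 0 + j7.851 Ω
Step 3 — With the output port shorted to ground, the output series arm Z2 runs from the junction to ground; the shunt arm Z3 also runs from the junction to ground. They appear in parallel: Z3 || Z2 = 0 + j8.727 Ω.
Step 4 — Series with input arm Z1: Z_in = Z1 + (Z3 || Z2) = 0 - j15.38 Ω = 15.38∠-90.0° Ω.
Step 5 — Source phasor: V = 38.1∠98.8° V = -5.829 + j37.65 V.
Step 6 — Ohm's law: I = V / Z_total = (-5.829 + j37.65) / (0 - j15.38) = -2.449 - j0.3791 A.
Step 7 — Convert to polar: |I| = 2.478 A, ∠I = -171.2°.

I = 2.478∠-171.2° A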